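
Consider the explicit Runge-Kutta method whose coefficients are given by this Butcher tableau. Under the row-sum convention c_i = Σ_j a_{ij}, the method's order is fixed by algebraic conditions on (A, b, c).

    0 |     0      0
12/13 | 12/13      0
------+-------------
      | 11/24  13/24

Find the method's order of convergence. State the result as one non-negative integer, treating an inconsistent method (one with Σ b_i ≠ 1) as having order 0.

b = (11/24, 13/24)
c = (0, 12/13)
Σ b_i: 11/24·1 + 13/24·1 = 1 ✓
b·c: 13/24·12/13 = 1/2 ✓; 2 stages ⇒ order 2.

2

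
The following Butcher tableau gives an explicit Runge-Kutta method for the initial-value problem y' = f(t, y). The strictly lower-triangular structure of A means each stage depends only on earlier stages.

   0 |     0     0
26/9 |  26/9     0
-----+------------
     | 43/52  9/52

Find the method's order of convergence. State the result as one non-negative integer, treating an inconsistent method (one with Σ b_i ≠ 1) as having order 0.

b = (43/52, 9/52)
c = (0, 26/9)
Σ b_i: 43/52·1 + 9/52·1 = 1 ✓
b·c: 9/52·26/9 = 1/2 ✓; 2 stages ⇒ order 2.

2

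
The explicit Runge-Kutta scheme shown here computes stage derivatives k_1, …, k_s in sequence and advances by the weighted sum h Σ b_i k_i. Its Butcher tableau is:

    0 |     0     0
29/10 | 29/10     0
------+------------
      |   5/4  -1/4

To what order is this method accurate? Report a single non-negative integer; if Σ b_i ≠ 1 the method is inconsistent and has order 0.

b = (5/4, -1/4)
c = (0, 29/10)
Σ b_i: 5/4·1 + (-1/4)·1 = 1 ✓
b·c: (-1/4)·29/10 = -29/40 ≠ 1/2 ⇒ order 1.

1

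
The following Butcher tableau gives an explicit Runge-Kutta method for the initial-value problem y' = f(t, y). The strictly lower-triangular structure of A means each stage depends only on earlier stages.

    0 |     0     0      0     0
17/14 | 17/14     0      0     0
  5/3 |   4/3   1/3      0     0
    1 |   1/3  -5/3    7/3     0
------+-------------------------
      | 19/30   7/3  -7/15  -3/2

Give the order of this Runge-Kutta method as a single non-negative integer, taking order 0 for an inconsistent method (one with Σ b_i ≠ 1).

b = (19/30, 7/3, -7/15, -3/2)
c = (0, 17/14, 5/3, 1)
Ac = (0, 0, 17/42, 235/126)
Σ b_i: 19/30·1 + 7/3·1 + (-7/15)·1 + (-3/2)·1 = 1 ✓
b·c: 7/3·17/14 + (-7/15)·5/3 + (-3/2)·1 = 5/9 ≠ 1/2 ⇒ order 1.

1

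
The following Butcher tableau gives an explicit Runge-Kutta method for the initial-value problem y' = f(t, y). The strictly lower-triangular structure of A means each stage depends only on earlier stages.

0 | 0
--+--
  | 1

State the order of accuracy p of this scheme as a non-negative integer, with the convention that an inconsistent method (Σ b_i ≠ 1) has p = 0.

b = (1)
c = (0)
Σ b_i: 1·1 = 1 ✓; 1 stage ⇒ order 1.

1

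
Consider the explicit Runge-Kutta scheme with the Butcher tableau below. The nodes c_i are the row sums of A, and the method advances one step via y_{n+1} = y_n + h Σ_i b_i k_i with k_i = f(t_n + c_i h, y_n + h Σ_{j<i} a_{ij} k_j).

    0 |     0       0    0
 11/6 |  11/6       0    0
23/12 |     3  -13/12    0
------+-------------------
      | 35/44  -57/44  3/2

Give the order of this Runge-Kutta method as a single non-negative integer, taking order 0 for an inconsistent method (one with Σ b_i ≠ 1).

b = (35/44, -57/44, 3/2)
c = (0, 11/6, 23/12)
Ac = (0, 0, -143/72)
Σ b_i: 35/44·1 + (-57/44)·1 + 3/2·1 = 1 ✓
b·c: (-57/44)·11/6 + 3/2·23/12 = 1/2 ✓
b·c²: (-57/44)·121/36 + 3/2·529/144 = 37/32 ≠ 1/3 ⇒ order 2.
b·Ac: 3/2·(-143/72) = -143/48 ≠ 1/6

2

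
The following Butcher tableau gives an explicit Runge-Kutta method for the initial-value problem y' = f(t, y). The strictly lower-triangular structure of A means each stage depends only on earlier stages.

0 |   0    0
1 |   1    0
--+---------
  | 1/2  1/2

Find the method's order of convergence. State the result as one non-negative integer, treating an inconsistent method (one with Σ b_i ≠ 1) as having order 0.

b = (1/2, 1/2)
c = (0, 1)
Σ b_i: 1/2·1 + 1/2·1 = 1 ✓
b·c: 1/2·1 = 1/2 ✓; 2 stages ⇒ order 2.

2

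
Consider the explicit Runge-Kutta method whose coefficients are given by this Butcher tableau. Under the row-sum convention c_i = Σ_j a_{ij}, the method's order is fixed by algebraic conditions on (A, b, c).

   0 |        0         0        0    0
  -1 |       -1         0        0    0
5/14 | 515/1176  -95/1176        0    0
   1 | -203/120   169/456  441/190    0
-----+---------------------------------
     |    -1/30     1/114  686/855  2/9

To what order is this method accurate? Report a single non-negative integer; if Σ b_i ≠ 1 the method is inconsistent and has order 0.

4

b = (-1/30, 1/114, 686/855, 2/9)
c = (0, -1, 5/14, 1)
Ac = (0, 0, 95/1176, 11/24)
Σ b_i: (-1/30)·1 + 1/114·1 + 686/855·1 + 2/9·1 = 1 ✓
b·c: 1/114·(-1) + 686/855·5/14 + 2/9·1 = 1/2 ✓
b·c²: 1/114·1 + 686/855·25/196 + 2/9·1 = 1/3 ✓
b·Ac: 686/855·95/1176 + 2/9·11/24 = 1/6 ✓
b·c³: 1/114·(-1) + 686/855·125/2744 + 2/9·1 = 1/4 ✓
b·(c∘Ac): 686/855·475/16464 + 2/9·11/24 = 1/8 ✓
b·Ac²: 686/855·(-95/1176) + 2/9·2/3 = 1/12 ✓
b·A²c: 2/9·3/16 = 1/24 ✓; 4 stages ⇒ order 4.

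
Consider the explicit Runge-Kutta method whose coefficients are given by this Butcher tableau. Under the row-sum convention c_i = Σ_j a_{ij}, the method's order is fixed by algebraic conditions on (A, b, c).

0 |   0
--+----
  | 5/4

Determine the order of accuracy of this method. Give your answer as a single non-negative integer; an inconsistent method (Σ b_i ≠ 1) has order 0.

b = (5/4)
c = (0)
Σ b_i: 5/4·1 = 5/4 ≠ 1 ⇒ order 0.

0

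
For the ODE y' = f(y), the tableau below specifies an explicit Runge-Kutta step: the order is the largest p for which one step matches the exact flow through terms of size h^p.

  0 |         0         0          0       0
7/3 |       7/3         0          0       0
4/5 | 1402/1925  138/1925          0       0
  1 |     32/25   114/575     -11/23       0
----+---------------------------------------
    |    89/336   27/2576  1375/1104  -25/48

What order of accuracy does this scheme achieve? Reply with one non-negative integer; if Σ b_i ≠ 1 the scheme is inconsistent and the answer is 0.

4

b = (89/336, 27/2576, 1375/1104, -25/48)
c = (0, 7/3, 4/5, 1)
Ac = (0, 0, 46/275, 2/25)
Σ b_i: 89/336·1 + 27/2576·1 + 1375/1104·1 + (-25/48)·1 = 1 ✓
b·c: 27/2576·7/3 + 1375/1104·4/5 + (-25/48)·1 = 1/2 ✓
b·c²: 27/2576·49/9 + 1375/1104·16/25 + (-25/48)·1 = 1/3 ✓
b·Ac: 1375/1104·46/275 + (-25/48)·2/25 = 1/6 ✓
b·c³: 27/2576·343/27 + 1375/1104·64/125 + (-25/48)·1 = 1/4 ✓
b·(c∘Ac): 1375/1104·184/1375 + (-25/48)·2/25 = 1/8 ✓
b·Ac²: 1375/1104·322/825 + (-25/48)·58/75 = 1/12 ✓
b·A²c: (-25/48)·(-2/25) = 1/24 ✓; 4 stages ⇒ order 4.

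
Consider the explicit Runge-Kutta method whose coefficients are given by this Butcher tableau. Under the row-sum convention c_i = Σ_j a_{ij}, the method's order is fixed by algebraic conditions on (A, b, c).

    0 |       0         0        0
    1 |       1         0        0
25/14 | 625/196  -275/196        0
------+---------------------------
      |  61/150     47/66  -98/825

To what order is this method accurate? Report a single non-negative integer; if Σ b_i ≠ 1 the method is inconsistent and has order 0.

3

b = (61/150, 47/66, -98/825)
c = (0, 1, 25/14)
Ac = (0, 0, -275/196)
Σ b_i: 61/150·1 + 47/66·1 + (-98/825)·1 = 1 ✓
b·c: 47/66·1 + (-98/825)·25/14 = 1/2 ✓
b·c²: 47/66·1 + (-98/825)·625/196 = 1/3 ✓
b·Ac: (-98/825)·(-275/196) = 1/6 ✓; 3 stages ⇒ order 3.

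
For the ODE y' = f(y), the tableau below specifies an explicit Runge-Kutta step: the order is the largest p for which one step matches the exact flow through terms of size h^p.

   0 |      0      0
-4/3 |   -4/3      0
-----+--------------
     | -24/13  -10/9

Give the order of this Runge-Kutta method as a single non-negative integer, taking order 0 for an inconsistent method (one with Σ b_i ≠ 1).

b = (-24/13, -10/9)
c = (0, -4/3)
Σ b_i: (-24/13)·1 + (-10/9)·1 = -346/117 ≠ 1 ⇒ order 0.

0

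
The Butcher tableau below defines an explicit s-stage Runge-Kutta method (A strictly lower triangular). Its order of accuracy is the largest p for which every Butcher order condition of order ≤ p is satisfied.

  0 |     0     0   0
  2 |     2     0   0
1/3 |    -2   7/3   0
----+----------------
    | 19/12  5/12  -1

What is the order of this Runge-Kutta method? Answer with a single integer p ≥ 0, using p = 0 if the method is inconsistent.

b = (19/12, 5/12, -1)
c = (0, 2, 1/3)
Ac = (0, 0, 14/3)
Σ b_i: 19/12·1 + 5/12·1 + (-1)·1 = 1 ✓
b·c: 5/12·2 + (-1)·1/3 = 1/2 ✓
b·c²: 5/12·4 + (-1)·1/9 = 14/9 ≠ 1/3 ⇒ order 2.
b·Ac: (-1)·14/3 = -14/3 ≠ 1/6

2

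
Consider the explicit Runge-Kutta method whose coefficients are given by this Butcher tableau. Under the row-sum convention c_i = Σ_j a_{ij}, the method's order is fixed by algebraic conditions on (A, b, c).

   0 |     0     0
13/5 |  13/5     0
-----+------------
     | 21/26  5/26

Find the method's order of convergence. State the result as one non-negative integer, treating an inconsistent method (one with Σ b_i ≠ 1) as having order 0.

b = (21/26, 5/26)
c = (0, 13/5)
Σ b_i: 21/26·1 + 5/26·1 = 1 ✓
b·c: 5/26·13/5 = 1/2 ✓; 2 stages ⇒ order 2.

2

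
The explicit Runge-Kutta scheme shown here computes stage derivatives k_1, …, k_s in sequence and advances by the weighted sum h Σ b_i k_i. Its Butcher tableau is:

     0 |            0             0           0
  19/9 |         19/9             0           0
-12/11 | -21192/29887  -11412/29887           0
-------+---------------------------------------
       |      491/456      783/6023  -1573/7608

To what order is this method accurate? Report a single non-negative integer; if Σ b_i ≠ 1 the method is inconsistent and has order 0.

b = (491/456, 783/6023, -1573/7608)
c = (0, 19/9, -12/11)
Ac = (0, 0, -1268/1573)
Σ b_i: 491/456·1 + 783/6023·1 + (-1573/7608)·1 = 1 ✓
b·c: 783/6023·19/9 + (-1573/7608)·(-12/11) = 1/2 ✓
b·c²: 783/6023·361/81 + (-1573/7608)·144/121 = 1/3 ✓
b·Ac: (-1573/7608)·(-1268/1573) = 1/6 ✓; 3 stages ⇒ order 3.

3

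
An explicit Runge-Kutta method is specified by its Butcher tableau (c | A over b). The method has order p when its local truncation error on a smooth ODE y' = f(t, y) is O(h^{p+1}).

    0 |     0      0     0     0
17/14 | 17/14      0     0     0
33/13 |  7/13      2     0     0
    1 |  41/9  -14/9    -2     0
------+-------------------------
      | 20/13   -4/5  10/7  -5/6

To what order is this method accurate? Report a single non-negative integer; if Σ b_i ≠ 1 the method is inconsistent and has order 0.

b = (20/13, -4/5, 10/7, -5/6)
c = (0, 17/14, 33/13, 1)
Ac = (0, 0, 17/7, -815/117)
Σ b_i: 20/13·1 + (-4/5)·1 + 10/7·1 + (-5/6)·1 = 3641/2730 ≠ 1 ⇒ order 0.

0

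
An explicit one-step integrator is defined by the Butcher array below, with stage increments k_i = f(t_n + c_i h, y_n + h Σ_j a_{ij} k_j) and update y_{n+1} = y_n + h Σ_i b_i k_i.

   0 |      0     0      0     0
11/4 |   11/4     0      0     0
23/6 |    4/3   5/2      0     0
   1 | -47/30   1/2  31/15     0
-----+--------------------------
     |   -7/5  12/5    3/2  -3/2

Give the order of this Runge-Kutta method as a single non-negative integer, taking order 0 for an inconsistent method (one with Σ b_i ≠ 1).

1

b = (-7/5, 12/5, 3/2, -3/2)
c = (0, 11/4, 23/6, 1)
Ac = (0, 0, 55/8, 3347/360)
Σ b_i: (-7/5)·1 + 12/5·1 + 3/2·1 + (-3/2)·1 = 1 ✓
b·c: 12/5·11/4 + 3/2·23/6 + (-3/2)·1 = 217/20 ≠ 1/2 ⇒ order 1.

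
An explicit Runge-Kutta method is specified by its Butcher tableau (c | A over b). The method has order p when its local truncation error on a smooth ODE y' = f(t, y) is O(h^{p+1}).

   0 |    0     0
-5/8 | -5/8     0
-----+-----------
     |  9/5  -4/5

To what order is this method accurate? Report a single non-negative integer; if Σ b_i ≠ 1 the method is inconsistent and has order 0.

b = (9/5, -4/5)
c = (0, -5/8)
Σ b_i: 9/5·1 + (-4/5)·1 = 1 ✓
b·c: (-4/5)·(-5/8) = 1/2 ✓; 2 stages ⇒ order 2.

2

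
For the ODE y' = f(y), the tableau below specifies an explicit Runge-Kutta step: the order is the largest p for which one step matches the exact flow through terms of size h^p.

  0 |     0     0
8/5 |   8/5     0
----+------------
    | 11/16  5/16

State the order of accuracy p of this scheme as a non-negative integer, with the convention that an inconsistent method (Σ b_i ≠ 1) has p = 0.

b = (11/16, 5/16)
c = (0, 8/5)
Σ b_i: 11/16·1 + 5/16·1 = 1 ✓
b·c: 5/16·8/5 = 1/2 ✓; 2 stages ⇒ order 2.

2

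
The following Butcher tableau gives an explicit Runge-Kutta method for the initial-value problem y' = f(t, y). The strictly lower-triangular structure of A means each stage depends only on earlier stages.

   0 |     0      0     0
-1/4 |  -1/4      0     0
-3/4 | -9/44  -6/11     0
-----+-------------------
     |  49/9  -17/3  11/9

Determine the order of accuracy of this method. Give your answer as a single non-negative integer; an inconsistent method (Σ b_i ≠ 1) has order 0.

3

b = (49/9, -17/3, 11/9)
c = (0, -1/4, -3/4)
Ac = (0, 0, 3/22)
Σ b_i: 49/9·1 + (-17/3)·1 + 11/9·1 = 1 ✓
b·c: (-17/3)·(-1/4) + 11/9·(-3/4) = 1/2 ✓
b·c²: (-17/3)·1/16 + 11/9·9/16 = 1/3 ✓
b·Ac: 11/9·3/22 = 1/6 ✓; 3 stages ⇒ order 3.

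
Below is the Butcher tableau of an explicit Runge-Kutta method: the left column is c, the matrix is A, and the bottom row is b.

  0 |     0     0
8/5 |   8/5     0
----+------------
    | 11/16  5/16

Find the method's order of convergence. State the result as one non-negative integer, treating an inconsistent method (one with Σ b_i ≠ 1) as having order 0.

b = (11/16, 5/16)
c = (0, 8/5)
Σ b_i: 11/16·1 + 5/16·1 = 1 ✓
b·c: 5/16·8/5 = 1/2 ✓; 2 stages ⇒ order 2.

2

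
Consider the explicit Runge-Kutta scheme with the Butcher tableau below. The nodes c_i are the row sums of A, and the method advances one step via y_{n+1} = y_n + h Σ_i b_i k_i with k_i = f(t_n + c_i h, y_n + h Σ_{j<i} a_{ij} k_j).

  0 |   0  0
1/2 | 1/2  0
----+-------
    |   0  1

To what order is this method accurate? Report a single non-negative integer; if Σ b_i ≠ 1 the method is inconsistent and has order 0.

b = (0, 1)
c = (0, 1/2)
Σ b_i: 1·1 = 1 ✓
b·c: 1·1/2 = 1/2 ✓; 2 stages ⇒ order 2.

2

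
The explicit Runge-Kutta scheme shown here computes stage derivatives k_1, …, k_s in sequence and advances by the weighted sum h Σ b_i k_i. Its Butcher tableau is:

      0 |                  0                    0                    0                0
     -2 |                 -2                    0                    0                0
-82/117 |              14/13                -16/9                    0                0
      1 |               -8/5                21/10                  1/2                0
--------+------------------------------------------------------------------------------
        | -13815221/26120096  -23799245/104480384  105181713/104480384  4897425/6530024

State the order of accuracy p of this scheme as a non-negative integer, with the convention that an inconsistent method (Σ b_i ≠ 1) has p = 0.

3

b = (-13815221/26120096, -23799245/104480384, 105181713/104480384, 4897425/6530024)
c = (0, -2, -82/117, 1)
Ac = (0, 0, 32/9, -2662/585)
Σ b_i: (-13815221/26120096)·1 + (-23799245/104480384)·1 + 105181713/104480384·1 + 4897425/6530024·1 = 1 ✓
b·c: (-23799245/104480384)·(-2) + 105181713/104480384·(-82/117) + 4897425/6530024·1 = 1/2 ✓
b·c²: (-23799245/104480384)·4 + 105181713/104480384·6724/13689 + 4897425/6530024·1 = 1/3 ✓
b·Ac: 105181713/104480384·32/9 + 4897425/6530024·(-2662/585) = 1/6 ✓
b·c³: (-23799245/104480384)·(-8) + 105181713/104480384·(-551368/1601613) + 4897425/6530024·1 = 5101414687/2292038424 ≠ 1/4 ⇒ order 3.
b·(c∘Ac): 105181713/104480384·(-2624/1053) + 4897425/6530024·(-2662/585) = -19333477/3265012 ≠ 1/8
b·Ac²: 105181713/104480384·(-64/9) + 4897425/6530024·591748/68445 = -193324526/286504803 ≠ 1/12
b·A²c: 4897425/6530024·16/9 = 3264950/2448759 ≠ 1/24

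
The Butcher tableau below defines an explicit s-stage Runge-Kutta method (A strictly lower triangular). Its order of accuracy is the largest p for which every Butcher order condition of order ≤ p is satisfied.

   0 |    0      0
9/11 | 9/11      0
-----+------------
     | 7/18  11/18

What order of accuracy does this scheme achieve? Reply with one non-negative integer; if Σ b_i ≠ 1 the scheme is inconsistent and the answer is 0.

b = (7/18, 11/18)
c = (0, 9/11)
Σ b_i: 7/18·1 + 11/18·1 = 1 ✓
b·c: 11/18·9/11 = 1/2 ✓; 2 stages ⇒ order 2.

2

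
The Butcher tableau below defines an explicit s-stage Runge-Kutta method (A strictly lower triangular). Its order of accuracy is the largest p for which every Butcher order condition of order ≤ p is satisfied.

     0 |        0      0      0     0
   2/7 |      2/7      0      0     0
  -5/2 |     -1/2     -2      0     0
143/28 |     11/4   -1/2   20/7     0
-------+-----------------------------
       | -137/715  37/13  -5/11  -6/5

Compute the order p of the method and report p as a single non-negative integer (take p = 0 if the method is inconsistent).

1

b = (-137/715, 37/13, -5/11, -6/5)
c = (0, 2/7, -5/2, 143/28)
Ac = (0, 0, -4/7, -51/7)
Σ b_i: (-137/715)·1 + 37/13·1 + (-5/11)·1 + (-6/5)·1 = 1 ✓
b·c: 37/13·2/7 + (-5/11)·(-5/2) + (-6/5)·143/28 = -2988/715 ≠ 1/2 ⇒ order 1.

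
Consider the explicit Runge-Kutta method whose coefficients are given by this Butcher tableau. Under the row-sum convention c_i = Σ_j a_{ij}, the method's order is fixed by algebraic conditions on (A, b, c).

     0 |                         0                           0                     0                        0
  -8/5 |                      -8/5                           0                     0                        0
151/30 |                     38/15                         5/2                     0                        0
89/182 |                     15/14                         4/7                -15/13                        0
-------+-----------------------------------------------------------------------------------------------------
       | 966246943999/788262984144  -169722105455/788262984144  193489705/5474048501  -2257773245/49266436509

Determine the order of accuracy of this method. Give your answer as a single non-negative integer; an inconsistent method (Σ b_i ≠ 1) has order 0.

b = (966246943999/788262984144, -169722105455/788262984144, 193489705/5474048501, -2257773245/49266436509)
c = (0, -8/5, 151/30, 89/182)
Ac = (0, 0, -4, -6117/910)
Σ b_i: 966246943999/788262984144·1 + (-169722105455/788262984144)·1 + 193489705/5474048501·1 + (-2257773245/49266436509)·1 = 1 ✓
b·c: (-169722105455/788262984144)·(-8/5) + 193489705/5474048501·151/30 + (-2257773245/49266436509)·89/182 = 1/2 ✓
b·c²: (-169722105455/788262984144)·64/25 + 193489705/5474048501·22801/900 + (-2257773245/49266436509)·7921/33124 = 1/3 ✓
b·Ac: 193489705/5474048501·(-4) + (-2257773245/49266436509)·(-6117/910) = 1/6 ✓
b·c³: (-169722105455/788262984144)·(-512/125) + 193489705/5474048501·3442951/27000 + (-2257773245/49266436509)·704969/6028568 = 7241143832573257/1344973716695700 ≠ 1/4 ⇒ order 3.
b·(c∘Ac): 193489705/5474048501·(-302/15) + (-2257773245/49266436509)·(-544413/165620) = -12283893523/21896194004 ≠ 1/8
b·Ac²: 193489705/5474048501·32/5 + (-2257773245/49266436509)·(-758099/27300) = 4430493034241/2955986190540 ≠ 1/12
b·A²c: (-2257773245/49266436509)·60/13 = -3473497300/16422145503 ≠ 1/24

3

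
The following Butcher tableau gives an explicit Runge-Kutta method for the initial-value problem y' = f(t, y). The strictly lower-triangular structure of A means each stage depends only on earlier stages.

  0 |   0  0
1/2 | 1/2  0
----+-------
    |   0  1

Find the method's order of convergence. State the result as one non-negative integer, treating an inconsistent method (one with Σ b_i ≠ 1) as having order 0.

b = (0, 1)
c = (0, 1/2)
Σ b_i: 1·1 = 1 ✓
b·c: 1·1/2 = 1/2 ✓; 2 stages ⇒ order 2.

2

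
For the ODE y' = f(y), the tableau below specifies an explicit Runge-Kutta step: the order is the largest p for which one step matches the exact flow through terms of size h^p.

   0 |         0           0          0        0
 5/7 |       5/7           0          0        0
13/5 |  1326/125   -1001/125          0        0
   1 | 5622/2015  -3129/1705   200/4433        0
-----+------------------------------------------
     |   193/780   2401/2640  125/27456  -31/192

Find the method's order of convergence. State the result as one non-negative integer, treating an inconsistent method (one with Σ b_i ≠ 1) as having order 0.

4

b = (193/780, 2401/2640, 125/27456, -31/192)
c = (0, 5/7, 13/5, 1)
Ac = (0, 0, -143/25, -37/31)
Σ b_i: 193/780·1 + 2401/2640·1 + 125/27456·1 + (-31/192)·1 = 1 ✓
b·c: 2401/2640·5/7 + 125/27456·13/5 + (-31/192)·1 = 1/2 ✓
b·c²: 2401/2640·25/49 + 125/27456·169/25 + (-31/192)·1 = 1/3 ✓
b·Ac: 125/27456·(-143/25) + (-31/192)·(-37/31) = 1/6 ✓
b·c³: 2401/2640·125/343 + 125/27456·2197/125 + (-31/192)·1 = 1/4 ✓
b·(c∘Ac): 125/27456·(-1859/125) + (-31/192)·(-37/31) = 1/8 ✓
b·Ac²: 125/27456·(-143/35) + (-31/192)·(-137/217) = 1/12 ✓
b·A²c: (-31/192)·(-8/31) = 1/24 ✓; 4 stages ⇒ order 4.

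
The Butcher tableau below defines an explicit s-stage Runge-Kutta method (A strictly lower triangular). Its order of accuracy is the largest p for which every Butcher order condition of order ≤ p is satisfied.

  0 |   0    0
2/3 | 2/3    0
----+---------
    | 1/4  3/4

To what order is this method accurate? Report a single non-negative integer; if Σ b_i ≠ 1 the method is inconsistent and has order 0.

b = (1/4, 3/4)
c = (0, 2/3)
Σ b_i: 1/4·1 + 3/4·1 = 1 ✓
b·c: 3/4·2/3 = 1/2 ✓; 2 stages ⇒ order 2.

2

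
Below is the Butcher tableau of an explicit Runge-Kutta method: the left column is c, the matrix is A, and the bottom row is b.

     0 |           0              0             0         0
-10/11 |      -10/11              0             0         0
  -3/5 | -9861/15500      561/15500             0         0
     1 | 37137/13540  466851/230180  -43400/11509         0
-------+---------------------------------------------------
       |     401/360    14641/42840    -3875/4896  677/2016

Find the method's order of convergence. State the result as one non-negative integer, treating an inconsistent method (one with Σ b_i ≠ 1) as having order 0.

4

b = (401/360, 14641/42840, -3875/4896, 677/2016)
c = (0, -10/11, -3/5, 1)
Ac = (0, 0, -51/1550, 567/1354)
Σ b_i: 401/360·1 + 14641/42840·1 + (-3875/4896)·1 + 677/2016·1 = 1 ✓
b·c: 14641/42840·(-10/11) + (-3875/4896)·(-3/5) + 677/2016·1 = 1/2 ✓
b·c²: 14641/42840·100/121 + (-3875/4896)·9/25 + 677/2016·1 = 1/3 ✓
b·Ac: (-3875/4896)·(-51/1550) + 677/2016·567/1354 = 1/6 ✓
b·c³: 14641/42840·(-1000/1331) + (-3875/4896)·(-27/125) + 677/2016·1 = 1/4 ✓
b·(c∘Ac): (-3875/4896)·153/7750 + 677/2016·567/1354 = 1/8 ✓
b·Ac²: (-3875/4896)·51/1705 + 677/2016·2373/7447 = 1/12 ✓
b·A²c: 677/2016·84/677 = 1/24 ✓; 4 stages ⇒ order 4.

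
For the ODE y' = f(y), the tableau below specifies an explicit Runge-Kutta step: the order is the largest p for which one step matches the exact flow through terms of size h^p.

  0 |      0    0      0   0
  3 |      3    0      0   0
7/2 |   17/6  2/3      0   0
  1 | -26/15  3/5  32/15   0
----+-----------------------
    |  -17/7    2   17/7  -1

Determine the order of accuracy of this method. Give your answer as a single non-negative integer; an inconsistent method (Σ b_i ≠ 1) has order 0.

1

b = (-17/7, 2, 17/7, -1)
c = (0, 3, 7/2, 1)
Ac = (0, 0, 2, 139/15)
Σ b_i: (-17/7)·1 + 2·1 + 17/7·1 + (-1)·1 = 1 ✓
b·c: 2·3 + 17/7·7/2 + (-1)·1 = 27/2 ≠ 1/2 ⇒ order 1.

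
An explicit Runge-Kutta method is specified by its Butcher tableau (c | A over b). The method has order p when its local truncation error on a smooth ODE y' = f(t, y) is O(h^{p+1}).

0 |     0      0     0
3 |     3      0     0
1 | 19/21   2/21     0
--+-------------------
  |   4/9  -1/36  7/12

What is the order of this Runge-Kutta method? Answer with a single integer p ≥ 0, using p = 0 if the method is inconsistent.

b = (4/9, -1/36, 7/12)
c = (0, 3, 1)
Ac = (0, 0, 2/7)
Σ b_i: 4/9·1 + (-1/36)·1 + 7/12·1 = 1 ✓
b·c: (-1/36)·3 + 7/12·1 = 1/2 ✓
b·c²: (-1/36)·9 + 7/12·1 = 1/3 ✓
b·Ac: 7/12·2/7 = 1/6 ✓; 3 stages ⇒ order 3.

3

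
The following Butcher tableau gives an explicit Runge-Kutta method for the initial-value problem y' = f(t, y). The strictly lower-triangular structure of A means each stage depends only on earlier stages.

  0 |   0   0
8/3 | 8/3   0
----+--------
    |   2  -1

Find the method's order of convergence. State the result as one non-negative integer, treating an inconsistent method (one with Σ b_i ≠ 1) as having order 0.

1

b = (2, -1)
c = (0, 8/3)
Σ b_i: 2·1 + (-1)·1 = 1 ✓
b·c: (-1)·8/3 = -8/3 ≠ 1/2 ⇒ order 1.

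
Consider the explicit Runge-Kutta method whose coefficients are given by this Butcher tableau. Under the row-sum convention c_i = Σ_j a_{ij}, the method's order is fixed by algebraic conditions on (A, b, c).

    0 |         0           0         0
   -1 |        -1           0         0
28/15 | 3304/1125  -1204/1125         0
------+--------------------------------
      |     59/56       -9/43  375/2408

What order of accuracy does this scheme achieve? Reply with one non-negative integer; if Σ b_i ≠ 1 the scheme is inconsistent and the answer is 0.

3

b = (59/56, -9/43, 375/2408)
c = (0, -1, 28/15)
Ac = (0, 0, 1204/1125)
Σ b_i: 59/56·1 + (-9/43)·1 + 375/2408·1 = 1 ✓
b·c: (-9/43)·(-1) + 375/2408·28/15 = 1/2 ✓
b·c²: (-9/43)·1 + 375/2408·784/225 = 1/3 ✓
b·Ac: 375/2408·1204/1125 = 1/6 ✓; 3 stages ⇒ order 3.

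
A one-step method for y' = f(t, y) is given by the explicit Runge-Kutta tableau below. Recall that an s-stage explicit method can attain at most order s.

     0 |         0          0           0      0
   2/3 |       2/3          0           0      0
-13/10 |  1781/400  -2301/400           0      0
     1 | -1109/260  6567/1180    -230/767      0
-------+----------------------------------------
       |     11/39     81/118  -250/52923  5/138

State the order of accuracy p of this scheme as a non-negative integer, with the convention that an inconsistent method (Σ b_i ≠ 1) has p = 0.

b = (11/39, 81/118, -250/52923, 5/138)
c = (0, 2/3, -13/10, 1)
Ac = (0, 0, -767/200, 41/10)
Σ b_i: 11/39·1 + 81/118·1 + (-250/52923)·1 + 5/138·1 = 1 ✓
b·c: 81/118·2/3 + (-250/52923)·(-13/10) + 5/138·1 = 1/2 ✓
b·c²: 81/118·4/9 + (-250/52923)·169/100 + 5/138·1 = 1/3 ✓
b·Ac: (-250/52923)·(-767/200) + 5/138·41/10 = 1/6 ✓
b·c³: 81/118·8/27 + (-250/52923)·(-2197/1000) + 5/138·1 = 1/4 ✓
b·(c∘Ac): (-250/52923)·9971/2000 + 5/138·41/10 = 1/8 ✓
b·Ac²: (-250/52923)·(-767/300) + 5/138·59/30 = 1/12 ✓
b·A²c: 5/138·23/20 = 1/24 ✓; 4 stages ⇒ order 4.

4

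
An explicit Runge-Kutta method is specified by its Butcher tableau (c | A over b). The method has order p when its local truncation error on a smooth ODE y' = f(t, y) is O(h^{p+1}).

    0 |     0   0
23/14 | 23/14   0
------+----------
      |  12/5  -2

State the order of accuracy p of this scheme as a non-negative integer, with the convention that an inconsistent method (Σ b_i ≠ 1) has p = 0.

0

b = (12/5, -2)
c = (0, 23/14)
Σ b_i: 12/5·1 + (-2)·1 = 2/5 ≠ 1 ⇒ order 0.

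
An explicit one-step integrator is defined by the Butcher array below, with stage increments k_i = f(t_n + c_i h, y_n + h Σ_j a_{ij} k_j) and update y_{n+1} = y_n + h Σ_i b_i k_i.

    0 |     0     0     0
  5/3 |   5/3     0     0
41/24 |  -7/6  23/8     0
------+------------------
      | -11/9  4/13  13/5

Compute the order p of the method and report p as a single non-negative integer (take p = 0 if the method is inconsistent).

b = (-11/9, 4/13, 13/5)
c = (0, 5/3, 41/24)
Ac = (0, 0, 115/24)
Σ b_i: (-11/9)·1 + 4/13·1 + 13/5·1 = 986/585 ≠ 1 ⇒ order 0.

0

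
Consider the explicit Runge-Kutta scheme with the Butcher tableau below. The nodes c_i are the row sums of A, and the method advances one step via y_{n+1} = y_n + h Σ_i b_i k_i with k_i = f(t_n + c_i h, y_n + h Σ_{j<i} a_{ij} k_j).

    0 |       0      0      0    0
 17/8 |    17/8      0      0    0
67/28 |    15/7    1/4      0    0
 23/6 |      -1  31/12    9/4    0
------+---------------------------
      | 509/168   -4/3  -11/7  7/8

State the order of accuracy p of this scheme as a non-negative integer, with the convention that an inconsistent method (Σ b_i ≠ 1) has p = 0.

b = (509/168, -4/3, -11/7, 7/8)
c = (0, 17/8, 67/28, 23/6)
Ac = (0, 0, 17/32, 7307/672)
Σ b_i: 509/168·1 + (-4/3)·1 + (-11/7)·1 + 7/8·1 = 1 ✓
b·c: (-4/3)·17/8 + (-11/7)·67/28 + 7/8·23/6 = -7619/2352 ≠ 1/2 ⇒ order 1.

1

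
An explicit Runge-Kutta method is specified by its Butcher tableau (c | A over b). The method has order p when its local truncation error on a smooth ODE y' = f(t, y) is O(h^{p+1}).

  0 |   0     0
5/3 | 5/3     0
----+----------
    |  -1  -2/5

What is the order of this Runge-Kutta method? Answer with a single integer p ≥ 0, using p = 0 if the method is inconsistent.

0

b = (-1, -2/5)
c = (0, 5/3)
Σ b_i: (-1)·1 + (-2/5)·1 = -7/5 ≠ 1 ⇒ order 0.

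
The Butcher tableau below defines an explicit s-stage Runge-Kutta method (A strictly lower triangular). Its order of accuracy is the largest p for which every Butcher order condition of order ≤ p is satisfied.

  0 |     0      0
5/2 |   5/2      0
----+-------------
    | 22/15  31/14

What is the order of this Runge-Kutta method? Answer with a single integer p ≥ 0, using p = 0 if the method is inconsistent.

b = (22/15, 31/14)
c = (0, 5/2)
Σ b_i: 22/15·1 + 31/14·1 = 773/210 ≠ 1 ⇒ order 0.

0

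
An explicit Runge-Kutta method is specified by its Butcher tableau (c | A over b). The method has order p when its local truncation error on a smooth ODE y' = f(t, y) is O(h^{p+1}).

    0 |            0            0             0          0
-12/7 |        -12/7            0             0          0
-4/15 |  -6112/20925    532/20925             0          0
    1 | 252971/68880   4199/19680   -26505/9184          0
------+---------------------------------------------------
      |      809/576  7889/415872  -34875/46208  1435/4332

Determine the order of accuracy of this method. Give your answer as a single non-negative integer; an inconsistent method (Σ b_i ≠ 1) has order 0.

4

b = (809/576, 7889/415872, -34875/46208, 1435/4332)
c = (0, -12/7, -4/15, 1)
Ac = (0, 0, -304/6975, 1159/2870)
Σ b_i: 809/576·1 + 7889/415872·1 + (-34875/46208)·1 + 1435/4332·1 = 1 ✓
b·c: 7889/415872·(-12/7) + (-34875/46208)·(-4/15) + 1435/4332·1 = 1/2 ✓
b·c²: 7889/415872·144/49 + (-34875/46208)·16/225 + 1435/4332·1 = 1/3 ✓
b·Ac: (-34875/46208)·(-304/6975) + 1435/4332·1159/2870 = 1/6 ✓
b·c³: 7889/415872·(-1728/343) + (-34875/46208)·(-64/3375) + 1435/4332·1 = 1/4 ✓
b·(c∘Ac): (-34875/46208)·1216/104625 + 1435/4332·1159/2870 = 1/8 ✓
b·Ac²: (-34875/46208)·1216/16275 + 1435/4332·4237/10045 = 1/12 ✓
b·A²c: 1435/4332·361/2870 = 1/24 ✓; 4 stages ⇒ order 4.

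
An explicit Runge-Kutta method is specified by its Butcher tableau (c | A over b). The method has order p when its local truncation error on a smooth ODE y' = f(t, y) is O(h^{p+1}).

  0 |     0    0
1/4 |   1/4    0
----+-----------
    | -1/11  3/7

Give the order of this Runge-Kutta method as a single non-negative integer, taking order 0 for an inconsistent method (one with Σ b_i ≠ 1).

b = (-1/11, 3/7)
c = (0, 1/4)
Σ b_i: (-1/11)·1 + 3/7·1 = 26/77 ≠ 1 ⇒ order 0.

0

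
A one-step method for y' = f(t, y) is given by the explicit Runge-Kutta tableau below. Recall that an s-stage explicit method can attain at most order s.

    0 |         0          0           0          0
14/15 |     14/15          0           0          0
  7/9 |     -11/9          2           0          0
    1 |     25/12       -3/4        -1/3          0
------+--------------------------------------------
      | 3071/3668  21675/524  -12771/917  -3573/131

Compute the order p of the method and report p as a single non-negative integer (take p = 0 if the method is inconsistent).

b = (3071/3668, 21675/524, -12771/917, -3573/131)
c = (0, 14/15, 7/9, 1)
Ac = (0, 0, 28/15, -259/270)
Σ b_i: 3071/3668·1 + 21675/524·1 + (-12771/917)·1 + (-3573/131)·1 = 1 ✓
b·c: 21675/524·14/15 + (-12771/917)·7/9 + (-3573/131)·1 = 1/2 ✓
b·c²: 21675/524·196/225 + (-12771/917)·49/81 + (-3573/131)·1 = 1/3 ✓
b·Ac: (-12771/917)·28/15 + (-3573/131)·(-259/270) = 1/6 ✓
b·c³: 21675/524·2744/3375 + (-12771/917)·343/729 + (-3573/131)·1 = -3478/17685 ≠ 1/4 ⇒ order 3.
b·(c∘Ac): (-12771/917)·196/135 + (-3573/131)·(-259/270) = 23359/3930 ≠ 1/8
b·Ac²: (-12771/917)·392/225 + (-3573/131)·(-5194/6075) = -16702/17685 ≠ 1/12
b·A²c: (-3573/131)·(-28/45) = 11116/655 ≠ 1/24

3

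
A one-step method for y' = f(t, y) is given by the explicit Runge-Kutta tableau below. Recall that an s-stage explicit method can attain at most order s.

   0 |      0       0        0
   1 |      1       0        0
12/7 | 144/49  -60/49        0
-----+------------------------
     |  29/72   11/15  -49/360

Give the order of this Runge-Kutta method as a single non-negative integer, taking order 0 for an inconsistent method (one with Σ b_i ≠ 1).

3

b = (29/72, 11/15, -49/360)
c = (0, 1, 12/7)
Ac = (0, 0, -60/49)
Σ b_i: 29/72·1 + 11/15·1 + (-49/360)·1 = 1 ✓
b·c: 11/15·1 + (-49/360)·12/7 = 1/2 ✓
b·c²: 11/15·1 + (-49/360)·144/49 = 1/3 ✓
b·Ac: (-49/360)·(-60/49) = 1/6 ✓; 3 stages ⇒ order 3.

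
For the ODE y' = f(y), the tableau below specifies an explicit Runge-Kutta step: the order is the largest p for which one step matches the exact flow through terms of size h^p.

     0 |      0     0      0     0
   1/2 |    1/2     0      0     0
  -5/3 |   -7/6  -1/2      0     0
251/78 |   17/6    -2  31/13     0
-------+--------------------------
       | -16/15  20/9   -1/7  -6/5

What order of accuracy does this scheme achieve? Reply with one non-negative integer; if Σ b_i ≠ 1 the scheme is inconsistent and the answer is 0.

0

b = (-16/15, 20/9, -1/7, -6/5)
c = (0, 1/2, -5/3, 251/78)
Ac = (0, 0, -1/4, -194/39)
Σ b_i: (-16/15)·1 + 20/9·1 + (-1/7)·1 + (-6/5)·1 = -59/315 ≠ 1 ⇒ order 0.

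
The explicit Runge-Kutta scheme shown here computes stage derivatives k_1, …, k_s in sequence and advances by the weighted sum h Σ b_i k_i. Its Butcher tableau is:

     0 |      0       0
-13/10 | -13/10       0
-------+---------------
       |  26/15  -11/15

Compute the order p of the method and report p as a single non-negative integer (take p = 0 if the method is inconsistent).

1

b = (26/15, -11/15)
c = (0, -13/10)
Σ b_i: 26/15·1 + (-11/15)·1 = 1 ✓
b·c: (-11/15)·(-13/10) = 143/150 ≠ 1/2 ⇒ order 1.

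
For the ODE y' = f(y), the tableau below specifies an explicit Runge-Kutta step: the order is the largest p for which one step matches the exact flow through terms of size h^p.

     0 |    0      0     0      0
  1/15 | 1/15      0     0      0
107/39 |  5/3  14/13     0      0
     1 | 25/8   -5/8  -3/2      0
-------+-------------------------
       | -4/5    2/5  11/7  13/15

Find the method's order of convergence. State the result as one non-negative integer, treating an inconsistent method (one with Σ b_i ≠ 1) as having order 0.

0

b = (-4/5, 2/5, 11/7, 13/15)
c = (0, 1/15, 107/39, 1)
Ac = (0, 0, 14/195, -1297/312)
Σ b_i: (-4/5)·1 + 2/5·1 + 11/7·1 + 13/15·1 = 214/105 ≠ 1 ⇒ order 0.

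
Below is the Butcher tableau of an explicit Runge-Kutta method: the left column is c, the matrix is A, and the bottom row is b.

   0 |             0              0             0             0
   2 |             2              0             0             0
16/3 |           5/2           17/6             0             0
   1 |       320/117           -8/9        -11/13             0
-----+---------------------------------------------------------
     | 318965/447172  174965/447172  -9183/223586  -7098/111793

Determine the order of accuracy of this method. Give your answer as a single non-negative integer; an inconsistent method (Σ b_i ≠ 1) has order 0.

3

b = (318965/447172, 174965/447172, -9183/223586, -7098/111793)
c = (0, 2, 16/3, 1)
Ac = (0, 0, 17/3, -736/117)
Σ b_i: 318965/447172·1 + 174965/447172·1 + (-9183/223586)·1 + (-7098/111793)·1 = 1 ✓
b·c: 174965/447172·2 + (-9183/223586)·16/3 + (-7098/111793)·1 = 1/2 ✓
b·c²: 174965/447172·4 + (-9183/223586)·256/9 + (-7098/111793)·1 = 1/3 ✓
b·Ac: (-9183/223586)·17/3 + (-7098/111793)·(-736/117) = 1/6 ✓
b·c³: 174965/447172·8 + (-9183/223586)·4096/27 + (-7098/111793)·1 = -3183440/1006137 ≠ 1/4 ⇒ order 3.
b·(c∘Ac): (-9183/223586)·272/9 + (-7098/111793)·(-736/117) = -282344/335379 ≠ 1/8
b·Ac²: (-9183/223586)·34/3 + (-7098/111793)·(-3232/117) = 39283/30489 ≠ 1/12
b·A²c: (-7098/111793)·(-187/39) = 3094/10163 ≠ 1/24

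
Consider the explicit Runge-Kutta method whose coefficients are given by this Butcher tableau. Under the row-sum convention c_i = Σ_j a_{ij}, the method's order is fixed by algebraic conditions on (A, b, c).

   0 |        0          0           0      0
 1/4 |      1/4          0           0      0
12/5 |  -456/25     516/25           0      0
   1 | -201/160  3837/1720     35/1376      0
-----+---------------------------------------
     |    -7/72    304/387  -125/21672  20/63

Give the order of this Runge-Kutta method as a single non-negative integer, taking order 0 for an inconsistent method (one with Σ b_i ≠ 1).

b = (-7/72, 304/387, -125/21672, 20/63)
c = (0, 1/4, 12/5, 1)
Ac = (0, 0, 129/25, 99/160)
Σ b_i: (-7/72)·1 + 304/387·1 + (-125/21672)·1 + 20/63·1 = 1 ✓
b·c: 304/387·1/4 + (-125/21672)·12/5 + 20/63·1 = 1/2 ✓
b·c²: 304/387·1/16 + (-125/21672)·144/25 + 20/63·1 = 1/3 ✓
b·Ac: (-125/21672)·129/25 + 20/63·99/160 = 1/6 ✓
b·c³: 304/387·1/64 + (-125/21672)·1728/125 + 20/63·1 = 1/4 ✓
b·(c∘Ac): (-125/21672)·1548/125 + 20/63·99/160 = 1/8 ✓
b·Ac²: (-125/21672)·129/100 + 20/63·183/640 = 1/12 ✓
b·A²c: 20/63·21/160 = 1/24 ✓; 4 stages ⇒ order 4.

4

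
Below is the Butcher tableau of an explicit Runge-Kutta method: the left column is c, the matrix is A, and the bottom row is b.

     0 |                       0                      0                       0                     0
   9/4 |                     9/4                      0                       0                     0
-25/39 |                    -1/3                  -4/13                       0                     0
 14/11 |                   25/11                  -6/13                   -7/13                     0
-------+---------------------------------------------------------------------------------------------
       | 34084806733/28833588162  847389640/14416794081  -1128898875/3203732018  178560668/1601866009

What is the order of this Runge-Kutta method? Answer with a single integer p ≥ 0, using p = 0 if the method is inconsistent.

3

b = (34084806733/28833588162, 847389640/14416794081, -1128898875/3203732018, 178560668/1601866009)
c = (0, 9/4, -25/39, 14/11)
Ac = (0, 0, -9/13, -703/1014)
Σ b_i: 34084806733/28833588162·1 + 847389640/14416794081·1 + (-1128898875/3203732018)·1 + 178560668/1601866009·1 = 1 ✓
b·c: 847389640/14416794081·9/4 + (-1128898875/3203732018)·(-25/39) + 178560668/1601866009·14/11 = 1/2 ✓
b·c²: 847389640/14416794081·81/16 + (-1128898875/3203732018)·625/1521 + 178560668/1601866009·196/121 = 1/3 ✓
b·Ac: (-1128898875/3203732018)·(-9/13) + 178560668/1601866009·(-703/1014) = 1/6 ✓
b·c³: 847389640/14416794081·729/64 + (-1128898875/3203732018)·(-15625/59319) + 178560668/1601866009·2744/1331 = 16363217978507/16492812428664 ≠ 1/4 ⇒ order 3.
b·(c∘Ac): (-1128898875/3203732018)·75/169 + 178560668/1601866009·(-4921/5577) = -2448315659/9611196054 ≠ 1/8
b·Ac²: (-1128898875/3203732018)·(-81/52) + 178560668/1601866009·(-404603/158184) = 395475078959/1499346584424 ≠ 1/12
b·A²c: 178560668/1601866009·63/169 = 66564036/1601866009 ≠ 1/24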